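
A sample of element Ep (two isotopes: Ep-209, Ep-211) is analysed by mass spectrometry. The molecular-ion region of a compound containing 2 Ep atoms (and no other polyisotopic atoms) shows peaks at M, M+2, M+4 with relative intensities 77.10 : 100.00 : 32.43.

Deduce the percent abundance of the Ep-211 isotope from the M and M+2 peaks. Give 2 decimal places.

39.34%

Write p for the Ep-209 fraction. I(M+2)/I(M) = [C(2,1)·p^1·(1−p)] / p^2 = 2·(1−p)/p = 100.00/77.10 = 1.2970
(1−p)/p = 1.2970/2 = 0.6485  ⇒  p = 1/(1 + 0.6485) = 0.6066
Ep-209: 60.66%, Ep-211: 39.34%.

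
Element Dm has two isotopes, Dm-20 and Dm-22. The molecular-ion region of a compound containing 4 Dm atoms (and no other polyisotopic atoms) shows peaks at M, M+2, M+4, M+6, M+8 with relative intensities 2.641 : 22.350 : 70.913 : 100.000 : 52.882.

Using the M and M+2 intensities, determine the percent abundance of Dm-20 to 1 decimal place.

32.1%

Write p for the Dm-20 fraction. I(M+2)/I(M) = [C(4,1)·p^3·(1−p)] / p^4 = 4·(1−p)/p = 22.350/2.641 = 8.4627
(1−p)/p = 8.4627/4 = 2.1157  ⇒  p = 1/(1 + 2.1157) = 0.3210
Dm-20: 32.1%, Dm-22: 67.9%.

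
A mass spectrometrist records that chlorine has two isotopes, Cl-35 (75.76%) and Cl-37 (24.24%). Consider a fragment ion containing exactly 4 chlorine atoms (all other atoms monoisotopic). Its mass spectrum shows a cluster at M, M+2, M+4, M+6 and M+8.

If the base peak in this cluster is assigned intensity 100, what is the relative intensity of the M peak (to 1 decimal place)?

78.1

(0.7576 + 0.2424)^4 gives M 0.3294, M+2 0.4216, M+4 0.2023, M+6 0.0432, M+8 0.0035; the largest is M+2.
P(M+2) = C(4,1) × 0.7576^3 × 0.2424^1 = 4 × 0.4348304 × 0.2424 = 0.421612 (base)
P(M) = C(4,0) × 0.7576^4 × 0.2424^0 = 1 × 0.32942751 × 1.0000 = 0.329428
Relative intensity = 0.329428 / 0.421612 × 100 = 78.1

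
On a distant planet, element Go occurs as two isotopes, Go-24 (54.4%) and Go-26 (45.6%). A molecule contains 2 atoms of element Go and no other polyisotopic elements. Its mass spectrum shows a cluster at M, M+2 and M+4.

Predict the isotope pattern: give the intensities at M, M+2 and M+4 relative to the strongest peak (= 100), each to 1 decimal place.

59.6 : 100.0 : 41.9

Each Go atom is independently Go-24 (p = 0.544) or Go-26 (q = 0.456); the cluster is the binomial expansion (p + q)^2.
P(M) = 0.544^2 = 0.295936
P(M+2) = 2 × 0.544^1 × 0.456^1 = 0.496128
P(M+4) = 0.456^2 = 0.207936
The M+2 peak is largest (0.496128); scaling to 100 gives 59.6 : 100.0 : 41.9.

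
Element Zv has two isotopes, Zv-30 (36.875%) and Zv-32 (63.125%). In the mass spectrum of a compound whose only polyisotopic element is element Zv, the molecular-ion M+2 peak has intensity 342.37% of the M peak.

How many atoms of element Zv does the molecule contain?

2

For n independent Zv atoms, I(M+2)/I(M) = n · (abundance Zv-32) / (abundance Zv-30) = n · 0.63125/0.36875.
n = 3.4237 × 0.36875/0.63125 = 2.00 ≈ 2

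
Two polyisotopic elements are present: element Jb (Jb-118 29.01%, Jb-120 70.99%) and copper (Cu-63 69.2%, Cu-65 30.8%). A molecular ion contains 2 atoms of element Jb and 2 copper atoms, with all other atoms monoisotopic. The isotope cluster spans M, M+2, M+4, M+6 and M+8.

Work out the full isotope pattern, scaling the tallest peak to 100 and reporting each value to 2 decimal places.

Element Jb pattern (n=2): 0.08415801 : 0.41188398 : 0.50395801
Copper pattern (n=2): 0.478864 : 0.426272 : 0.094864
Convolve the two distributions (both contribute in 2-u steps):
  M: 0.08415801×0.478864 = 0.040300
  M+2: 0.08415801×0.426272 + 0.41188398×0.478864 = 0.233111
  M+4: 0.08415801×0.094864 + 0.41188398×0.426272 + 0.50395801×0.478864 = 0.424886
  M+6: 0.41188398×0.094864 + 0.50395801×0.426272 = 0.253896
  M+8: 0.50395801×0.094864 = 0.047807
Scale to base peak (0.424886) = 100: 9.48 : 54.86 : 100.00 : 59.76 : 11.25

9.48 : 54.86 : 100.00 : 59.76 : 11.25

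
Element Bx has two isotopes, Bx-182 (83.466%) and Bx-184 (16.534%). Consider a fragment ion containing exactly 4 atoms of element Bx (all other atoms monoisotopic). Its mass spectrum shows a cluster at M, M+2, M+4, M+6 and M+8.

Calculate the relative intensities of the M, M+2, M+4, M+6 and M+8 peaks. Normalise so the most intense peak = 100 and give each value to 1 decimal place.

100.0 : 79.2 : 23.5 : 3.1 : 0.2

The 4 Bx atoms are independent, so intensities follow the terms of (0.83466 + 0.16534)^4.
P(M) = 0.83466^4 = 0.485331
P(M+2) = 4 × 0.83466^3 × 0.16534^1 = 0.384562
P(M+4) = 6 × 0.83466^2 × 0.16534^2 = 0.114268
P(M+6) = 4 × 0.83466^1 × 0.16534^3 = 0.015090
P(M+8) = 0.16534^4 = 0.000747
The M peak is largest (0.485331); scaling to 100 gives 100.0 : 79.2 : 23.5 : 3.1 : 0.2.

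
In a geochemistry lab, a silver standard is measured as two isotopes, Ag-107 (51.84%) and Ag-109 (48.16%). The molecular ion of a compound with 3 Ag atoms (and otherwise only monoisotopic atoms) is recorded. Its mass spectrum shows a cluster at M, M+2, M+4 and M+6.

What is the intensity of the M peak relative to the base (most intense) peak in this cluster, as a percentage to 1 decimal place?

35.9%

Term probabilities: M 0.1393, M+2 0.3883, M+4 0.3607, M+6 0.1117. Base peak = M+2.
P(M+2) = C(3,1) × 0.5184^2 × 0.4816^1 = 3 × 0.26873856 × 0.4816 = 0.388273 (base)
P(M) = C(3,0) × 0.5184^3 × 0.4816^0 = 1 × 0.13931407 × 1.0000 = 0.139314
Relative intensity = 0.139314 / 0.388273 × 100 = 35.9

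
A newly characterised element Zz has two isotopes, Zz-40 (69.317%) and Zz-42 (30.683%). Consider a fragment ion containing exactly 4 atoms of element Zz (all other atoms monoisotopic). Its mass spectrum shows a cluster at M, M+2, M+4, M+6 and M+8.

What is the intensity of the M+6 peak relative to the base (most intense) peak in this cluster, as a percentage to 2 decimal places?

19.59%

Binomial terms of (0.69317 + 0.30683)^4: M 0.2309, M+2 0.4088, M+4 0.2714, M+6 0.0801, M+8 0.0089 → M+2 is the base peak.
P(M+2) = C(4,1) × 0.69317^3 × 0.30683^1 = 4 × 0.33305754 × 0.30683 = 0.408768 (base)
P(M+6) = C(4,3) × 0.69317^1 × 0.30683^3 = 4 × 0.69317 × 0.0288864 = 0.080093
Relative intensity = 0.080093 / 0.408768 × 100 = 19.59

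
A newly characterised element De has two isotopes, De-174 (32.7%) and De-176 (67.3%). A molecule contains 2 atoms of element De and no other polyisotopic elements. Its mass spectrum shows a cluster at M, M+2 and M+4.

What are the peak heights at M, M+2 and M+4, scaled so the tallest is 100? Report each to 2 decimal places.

The 2 De atoms are independent, so intensities follow the terms of (0.327 + 0.673)^2.
P(M) = 0.327^2 = 0.106929
P(M+2) = 2 × 0.327^1 × 0.673^1 = 0.440142
P(M+4) = 0.673^2 = 0.452929
The M+4 peak is largest (0.452929); scaling to 100 gives 23.61 : 97.18 : 100.00.

23.61 : 97.18 : 100.00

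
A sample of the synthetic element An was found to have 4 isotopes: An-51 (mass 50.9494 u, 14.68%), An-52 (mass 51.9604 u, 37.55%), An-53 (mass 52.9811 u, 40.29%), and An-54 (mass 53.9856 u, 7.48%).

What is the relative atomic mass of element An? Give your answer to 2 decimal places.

52.37 u

Ar = Σ fᵢ·mᵢ = 0.1468 × 50.9494 + 0.3755 × 51.9604 + 0.4029 × 52.9811 + 0.0748 × 53.9856
= 7.47937 + 19.51113 + 21.34609 + 4.03812 = 52.37471 u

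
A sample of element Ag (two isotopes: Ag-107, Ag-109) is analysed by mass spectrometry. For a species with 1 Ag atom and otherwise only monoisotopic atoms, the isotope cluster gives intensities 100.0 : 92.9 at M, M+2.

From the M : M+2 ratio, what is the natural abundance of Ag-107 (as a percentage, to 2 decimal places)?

Write p for the Ag-107 fraction. I(M+2)/I(M) = [C(1,1)·p^0·(1−p)] / p^1 = 1·(1−p)/p = 92.9/100.0 = 0.9290
(1−p)/p = 0.9290/1 = 0.9290  ⇒  p = 1/(1 + 0.9290) = 0.5184
Ag-107: 51.84%, Ag-109: 48.16%.

51.84%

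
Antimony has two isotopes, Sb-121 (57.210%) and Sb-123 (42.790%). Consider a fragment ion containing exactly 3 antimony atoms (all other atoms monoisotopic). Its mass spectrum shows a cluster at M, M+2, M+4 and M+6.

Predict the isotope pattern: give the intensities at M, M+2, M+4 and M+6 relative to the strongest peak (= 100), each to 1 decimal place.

44.6 : 100.0 : 74.8 : 18.6

Each Sb atom is independently Sb-121 (p = 0.57210) or Sb-123 (q = 0.42790); the cluster is the binomial expansion (p + q)^3.
P(M) = 0.57210^3 = 0.187247
P(M+2) = 3 × 0.57210^2 × 0.42790^1 = 0.420153
P(M+4) = 3 × 0.57210^1 × 0.42790^2 = 0.314252
P(M+6) = 0.42790^3 = 0.078348
The M+2 peak is largest (0.420153); scaling to 100 gives 44.6 : 100.0 : 74.8 : 18.6.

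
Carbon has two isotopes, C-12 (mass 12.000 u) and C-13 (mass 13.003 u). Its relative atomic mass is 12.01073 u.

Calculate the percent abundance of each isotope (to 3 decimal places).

C-12: 98.930%, C-13: 1.070%

Let x be the fractional abundance of C-12; then C-13 has abundance 1 − x.
12.000·x + 13.003·(1 − x) = 12.01073
(12.000 − 13.003)·x = 12.01073 − 13.003
x = -0.99227 / -1.003 = 0.98930 → 98.930% C-12, 1.070% C-13.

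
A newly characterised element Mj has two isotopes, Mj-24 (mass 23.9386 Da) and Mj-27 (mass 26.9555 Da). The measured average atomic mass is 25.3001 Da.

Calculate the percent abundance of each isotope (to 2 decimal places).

Writing the weighted mean with unknown fraction x of Mj-24:
23.9386·x + 26.9555·(1 − x) = 25.3001
(23.9386 − 26.9555)·x = 25.3001 − 26.9555
x = -1.6554 / -3.0169 = 0.54871 → 54.87% Mj-24, 45.13% Mj-27.

Mj-24: 54.87%, Mj-27: 45.13%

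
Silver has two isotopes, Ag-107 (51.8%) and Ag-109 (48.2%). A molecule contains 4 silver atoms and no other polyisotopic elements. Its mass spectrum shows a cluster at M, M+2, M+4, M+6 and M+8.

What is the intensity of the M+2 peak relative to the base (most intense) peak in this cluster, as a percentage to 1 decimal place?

71.6%

(0.518 + 0.482)^4 gives M 0.0720, M+2 0.2680, M+4 0.3740, M+6 0.2320, M+8 0.0540; the largest is M+4.
P(M+4) = C(4,2) × 0.518^2 × 0.482^2 = 6 × 0.268324 × 0.232324 = 0.374029 (base)
P(M+2) = C(4,1) × 0.518^3 × 0.482^1 = 4 × 0.13899183 × 0.4820 = 0.267976
Relative intensity = 0.267976 / 0.374029 × 100 = 71.6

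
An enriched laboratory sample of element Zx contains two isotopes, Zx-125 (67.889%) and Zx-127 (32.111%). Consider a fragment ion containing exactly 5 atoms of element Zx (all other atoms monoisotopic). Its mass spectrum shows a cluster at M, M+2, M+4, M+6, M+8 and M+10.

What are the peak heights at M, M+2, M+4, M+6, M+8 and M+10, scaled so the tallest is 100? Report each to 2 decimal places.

42.28 : 100.00 : 94.60 : 44.74 : 10.58 : 1.00

Each Zx atom is independently Zx-125 (p = 0.67889) or Zx-127 (q = 0.32111); the cluster is the binomial expansion (p + q)^5.
P(M) = 0.67889^5 = 0.144211
P(M+2) = 5 × 0.67889^4 × 0.32111^1 = 0.341053
P(M+4) = 10 × 0.67889^3 × 0.32111^2 = 0.322631
P(M+6) = 10 × 0.67889^2 × 0.32111^3 = 0.152602
P(M+8) = 5 × 0.67889^1 × 0.32111^4 = 0.036090
P(M+10) = 0.32111^5 = 0.003414
The M+2 peak is largest (0.341053); scaling to 100 gives 42.28 : 100.00 : 94.60 : 44.74 : 10.58 : 1.00.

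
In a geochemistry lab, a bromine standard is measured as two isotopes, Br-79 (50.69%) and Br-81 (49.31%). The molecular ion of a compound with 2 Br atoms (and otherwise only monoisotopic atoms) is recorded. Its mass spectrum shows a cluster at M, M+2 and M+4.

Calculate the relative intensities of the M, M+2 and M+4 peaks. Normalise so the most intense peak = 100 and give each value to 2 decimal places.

51.40 : 100.00 : 48.64

The 2 Br atoms are independent, so intensities follow the terms of (0.5069 + 0.4931)^2.
P(M) = 0.5069^2 = 0.256948
P(M+2) = 2 × 0.5069^1 × 0.4931^1 = 0.499905
P(M+4) = 0.4931^2 = 0.243148
The M+2 peak is largest (0.499905); scaling to 100 gives 51.40 : 100.00 : 48.64.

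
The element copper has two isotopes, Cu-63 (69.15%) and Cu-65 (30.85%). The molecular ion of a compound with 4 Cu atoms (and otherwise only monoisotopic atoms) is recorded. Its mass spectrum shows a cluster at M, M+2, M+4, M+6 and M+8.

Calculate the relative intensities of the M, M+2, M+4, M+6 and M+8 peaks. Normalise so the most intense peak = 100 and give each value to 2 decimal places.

Each Cu atom is independently Cu-63 (p = 0.6915) or Cu-65 (q = 0.3085); the cluster is the binomial expansion (p + q)^4.
P(M) = 0.6915^4 = 0.228649
P(M+2) = 4 × 0.6915^3 × 0.3085^1 = 0.408030
P(M+4) = 6 × 0.6915^2 × 0.3085^2 = 0.273052
P(M+6) = 4 × 0.6915^1 × 0.3085^3 = 0.081212
P(M+8) = 0.3085^4 = 0.009058
The M+2 peak is largest (0.408030); scaling to 100 gives 56.04 : 100.00 : 66.92 : 19.90 : 2.22.

56.04 : 100.00 : 66.92 : 19.90 : 2.22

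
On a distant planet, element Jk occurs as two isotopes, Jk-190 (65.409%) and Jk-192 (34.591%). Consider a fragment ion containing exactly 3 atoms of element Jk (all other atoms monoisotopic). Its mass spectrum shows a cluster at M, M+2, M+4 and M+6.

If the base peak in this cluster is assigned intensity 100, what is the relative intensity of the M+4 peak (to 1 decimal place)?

52.9

Term probabilities: M 0.2798, M+2 0.4440, M+4 0.2348, M+6 0.0414. Base peak = M+2.
P(M+2) = C(3,1) × 0.65409^2 × 0.34591^1 = 3 × 0.42783373 × 0.34591 = 0.443976 (base)
P(M+4) = C(3,2) × 0.65409^1 × 0.34591^2 = 3 × 0.65409 × 0.11965373 = 0.234793
Relative intensity = 0.234793 / 0.443976 × 100 = 52.9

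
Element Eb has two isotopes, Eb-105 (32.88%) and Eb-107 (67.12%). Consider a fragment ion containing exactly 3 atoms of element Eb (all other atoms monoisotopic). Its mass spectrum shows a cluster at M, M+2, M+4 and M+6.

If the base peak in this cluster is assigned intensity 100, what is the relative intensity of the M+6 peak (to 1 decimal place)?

Term probabilities: M 0.0355, M+2 0.2177, M+4 0.4444, M+6 0.3024. Base peak = M+4.
P(M+4) = C(3,2) × 0.3288^1 × 0.6712^2 = 3 × 0.3288 × 0.45050944 = 0.444383 (base)
P(M+6) = C(3,3) × 0.3288^0 × 0.6712^3 = 1 × 1.0000 × 0.30238194 = 0.302382
Relative intensity = 0.302382 / 0.444383 × 100 = 68.0

68.0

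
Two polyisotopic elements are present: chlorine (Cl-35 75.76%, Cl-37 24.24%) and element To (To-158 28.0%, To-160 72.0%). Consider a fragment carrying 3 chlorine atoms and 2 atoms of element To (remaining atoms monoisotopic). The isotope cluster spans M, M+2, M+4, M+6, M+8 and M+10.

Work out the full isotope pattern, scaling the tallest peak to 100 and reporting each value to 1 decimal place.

8.4 : 51.5 : 100.0 : 67.1 : 18.5 : 1.8

Chlorine pattern (n=3): 0.4348304 : 0.41738208 : 0.13354464 : 0.01424288
Element To pattern (n=2): 0.0784 : 0.4032 : 0.5184
Convolve the two distributions (both contribute in 2-u steps):
  M: 0.4348304×0.0784 = 0.034091
  M+2: 0.4348304×0.4032 + 0.41738208×0.0784 = 0.208046
  M+4: 0.4348304×0.5184 + 0.41738208×0.4032 + 0.13354464×0.0784 = 0.404174
  M+6: 0.41738208×0.5184 + 0.13354464×0.4032 + 0.01424288×0.0784 = 0.271333
  M+8: 0.13354464×0.5184 + 0.01424288×0.4032 = 0.074972
  M+10: 0.01424288×0.5184 = 0.007384
Scale to base peak (0.404174) = 100: 8.4 : 51.5 : 100.0 : 67.1 : 18.5 : 1.8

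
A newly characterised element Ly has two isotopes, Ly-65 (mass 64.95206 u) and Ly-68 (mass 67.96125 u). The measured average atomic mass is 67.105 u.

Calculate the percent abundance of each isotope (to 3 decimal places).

Let x be the fractional abundance of Ly-65; then Ly-68 has abundance 1 − x.
64.95206·x + 67.96125·(1 − x) = 67.105
(64.95206 − 67.96125)·x = 67.105 − 67.96125
x = -0.85625 / -3.00919 = 0.28455 → 28.455% Ly-65, 71.545% Ly-68.

Ly-65: 28.455%, Ly-68: 71.545%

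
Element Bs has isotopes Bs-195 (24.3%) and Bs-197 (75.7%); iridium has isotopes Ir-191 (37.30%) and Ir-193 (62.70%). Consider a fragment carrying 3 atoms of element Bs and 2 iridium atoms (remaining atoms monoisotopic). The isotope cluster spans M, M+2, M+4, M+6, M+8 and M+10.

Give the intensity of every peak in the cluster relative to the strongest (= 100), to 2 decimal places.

Element Bs pattern (n=3): 0.01434891 : 0.13410028 : 0.41775272 : 0.43379809
Iridium pattern (n=2): 0.139129 : 0.467742 : 0.393129
Convolve the two distributions (both contribute in 2-u steps):
  M: 0.01434891×0.139129 = 0.001996
  M+2: 0.01434891×0.467742 + 0.13410028×0.139129 = 0.025369
  M+4: 0.01434891×0.393129 + 0.13410028×0.467742 + 0.41775272×0.139129 = 0.126487
  M+6: 0.13410028×0.393129 + 0.41775272×0.467742 + 0.43379809×0.139129 = 0.308473
  M+8: 0.41775272×0.393129 + 0.43379809×0.467742 = 0.367136
  M+10: 0.43379809×0.393129 = 0.170539
Scale to base peak (0.367136) = 100: 0.54 : 6.91 : 34.45 : 84.02 : 100.00 : 46.45

0.54 : 6.91 : 34.45 : 84.02 : 100.00 : 46.45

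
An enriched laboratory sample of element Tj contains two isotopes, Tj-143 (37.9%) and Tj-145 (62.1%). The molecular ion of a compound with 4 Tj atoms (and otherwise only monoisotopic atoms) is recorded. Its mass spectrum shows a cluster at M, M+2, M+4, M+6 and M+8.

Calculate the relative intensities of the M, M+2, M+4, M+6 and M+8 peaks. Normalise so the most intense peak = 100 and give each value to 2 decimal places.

5.68 : 37.25 : 91.55 : 100.00 : 40.96

Expanding (0.379 + 0.621)^4:
P(M) = 0.379^4 = 0.020633
P(M+2) = 4 × 0.379^3 × 0.621^1 = 0.135229
P(M+4) = 6 × 0.379^2 × 0.621^2 = 0.332363
P(M+6) = 4 × 0.379^1 × 0.621^3 = 0.363056
P(M+8) = 0.621^4 = 0.148719
The M+6 peak is largest (0.363056); scaling to 100 gives 5.68 : 37.25 : 91.55 : 100.00 : 40.96.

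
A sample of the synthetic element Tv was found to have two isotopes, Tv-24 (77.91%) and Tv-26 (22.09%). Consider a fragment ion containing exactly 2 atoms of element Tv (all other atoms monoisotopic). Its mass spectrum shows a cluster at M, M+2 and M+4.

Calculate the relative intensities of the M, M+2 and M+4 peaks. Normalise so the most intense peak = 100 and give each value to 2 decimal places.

100.00 : 56.71 : 8.04

The 2 Tv atoms are independent, so intensities follow the terms of (0.7791 + 0.2209)^2.
P(M) = 0.7791^2 = 0.606997
P(M+2) = 2 × 0.7791^1 × 0.2209^1 = 0.344206
P(M+4) = 0.2209^2 = 0.048797
The M peak is largest (0.606997); scaling to 100 gives 100.00 : 56.71 : 8.04.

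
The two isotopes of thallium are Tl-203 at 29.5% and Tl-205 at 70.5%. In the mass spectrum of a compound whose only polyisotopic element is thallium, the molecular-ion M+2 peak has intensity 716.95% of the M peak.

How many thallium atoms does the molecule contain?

The M+2/M ratio from n Tl atoms is n · q/p = n · 0.705/0.295.
n = 7.1695 × 0.295/0.705 = 3.00 ≈ 3

3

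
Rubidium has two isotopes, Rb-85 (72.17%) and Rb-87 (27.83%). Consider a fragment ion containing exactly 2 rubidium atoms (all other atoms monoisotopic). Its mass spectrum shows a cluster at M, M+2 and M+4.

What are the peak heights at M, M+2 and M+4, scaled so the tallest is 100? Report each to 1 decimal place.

Expanding (0.7217 + 0.2783)^2:
P(M) = 0.7217^2 = 0.520851
P(M+2) = 2 × 0.7217^1 × 0.2783^1 = 0.401698
P(M+4) = 0.2783^2 = 0.077451
The M peak is largest (0.520851); scaling to 100 gives 100.0 : 77.1 : 14.9.

100.0 : 77.1 : 14.9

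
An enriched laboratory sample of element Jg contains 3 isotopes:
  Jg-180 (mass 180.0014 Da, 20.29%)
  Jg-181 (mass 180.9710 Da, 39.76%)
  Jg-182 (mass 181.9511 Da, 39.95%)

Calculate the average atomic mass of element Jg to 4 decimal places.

181.1658 Da

Ar = Σ fᵢ·mᵢ = 0.2029 × 180.0014 + 0.3976 × 180.9710 + 0.3995 × 181.9511
= 36.52228 + 71.95407 + 72.68946 = 181.16581 Da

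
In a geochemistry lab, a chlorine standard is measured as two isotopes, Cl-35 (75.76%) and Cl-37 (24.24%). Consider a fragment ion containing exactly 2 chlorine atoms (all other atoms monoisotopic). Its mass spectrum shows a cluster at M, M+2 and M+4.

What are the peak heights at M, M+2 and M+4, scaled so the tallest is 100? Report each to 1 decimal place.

Each Cl atom is independently Cl-35 (p = 0.7576) or Cl-37 (q = 0.2424); the cluster is the binomial expansion (p + q)^2.
P(M) = 0.7576^2 = 0.573958
P(M+2) = 2 × 0.7576^1 × 0.2424^1 = 0.367284
P(M+4) = 0.2424^2 = 0.058758
The M peak is largest (0.573958); scaling to 100 gives 100.0 : 64.0 : 10.2.

100.0 : 64.0 : 10.2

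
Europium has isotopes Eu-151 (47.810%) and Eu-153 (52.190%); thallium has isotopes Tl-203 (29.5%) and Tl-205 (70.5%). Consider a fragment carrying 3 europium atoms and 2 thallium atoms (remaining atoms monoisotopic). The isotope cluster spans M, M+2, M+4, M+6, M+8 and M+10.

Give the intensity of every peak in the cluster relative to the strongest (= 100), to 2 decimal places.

Europium pattern (n=3): 0.10928391 : 0.3578871 : 0.39067407 : 0.14215492
Thallium pattern (n=2): 0.087025 : 0.41595 : 0.497025
Convolve the two distributions (both contribute in 2-u steps):
  M: 0.10928391×0.087025 = 0.009510
  M+2: 0.10928391×0.41595 + 0.3578871×0.087025 = 0.076602
  M+4: 0.10928391×0.497025 + 0.3578871×0.41595 + 0.39067407×0.087025 = 0.237178
  M+6: 0.3578871×0.497025 + 0.39067407×0.41595 + 0.14215492×0.087025 = 0.352751
  M+8: 0.39067407×0.497025 + 0.14215492×0.41595 = 0.253304
  M+10: 0.14215492×0.497025 = 0.070655
Scale to base peak (0.352751) = 100: 2.70 : 21.72 : 67.24 : 100.00 : 71.81 : 20.03

2.70 : 21.72 : 67.24 : 100.00 : 71.81 : 20.03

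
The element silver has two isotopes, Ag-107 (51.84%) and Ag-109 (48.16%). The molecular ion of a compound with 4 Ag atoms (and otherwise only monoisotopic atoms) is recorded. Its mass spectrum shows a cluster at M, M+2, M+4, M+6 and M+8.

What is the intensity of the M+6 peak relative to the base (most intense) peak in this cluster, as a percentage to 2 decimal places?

61.93%

Term probabilities: M 0.0722, M+2 0.2684, M+4 0.3740, M+6 0.2316, M+8 0.0538. Base peak = M+4.
P(M+4) = C(4,2) × 0.5184^2 × 0.4816^2 = 6 × 0.26873856 × 0.23193856 = 0.373985 (base)
P(M+6) = C(4,3) × 0.5184^1 × 0.4816^3 = 4 × 0.5184 × 0.11170161 = 0.231624
Relative intensity = 0.231624 / 0.373985 × 100 = 61.93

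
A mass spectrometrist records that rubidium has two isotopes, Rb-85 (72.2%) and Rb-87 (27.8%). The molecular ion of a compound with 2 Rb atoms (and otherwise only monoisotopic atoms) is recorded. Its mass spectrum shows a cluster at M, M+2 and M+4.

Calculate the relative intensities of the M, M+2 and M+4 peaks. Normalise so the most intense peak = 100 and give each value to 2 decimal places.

Expanding (0.722 + 0.278)^2:
P(M) = 0.722^2 = 0.521284
P(M+2) = 2 × 0.722^1 × 0.278^1 = 0.401432
P(M+4) = 0.278^2 = 0.077284
The M peak is largest (0.521284); scaling to 100 gives 100.00 : 77.01 : 14.83.

100.00 : 77.01 : 14.83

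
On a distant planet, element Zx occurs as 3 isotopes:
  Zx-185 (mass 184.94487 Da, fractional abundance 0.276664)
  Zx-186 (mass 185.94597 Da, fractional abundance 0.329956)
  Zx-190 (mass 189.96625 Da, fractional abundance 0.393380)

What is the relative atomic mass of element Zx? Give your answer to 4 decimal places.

The abundance-weighted mean is 0.276664 × 184.94487 + 0.329956 × 185.94597 + 0.393380 × 189.96625
= 51.167588 + 61.353988 + 74.728923 = 187.250499 Da

187.2505 Da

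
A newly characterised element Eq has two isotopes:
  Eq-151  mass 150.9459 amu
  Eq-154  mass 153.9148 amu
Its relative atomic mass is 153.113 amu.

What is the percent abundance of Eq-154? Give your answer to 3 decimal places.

Let x be the fractional abundance of Eq-151; then Eq-154 has abundance 1 − x.
150.9459·x + 153.9148·(1 − x) = 153.113
(150.9459 − 153.9148)·x = 153.113 − 153.9148
x = -0.8018 / -2.9689 = 0.27007 → 27.007% Eq-151, 72.993% Eq-154.

72.993%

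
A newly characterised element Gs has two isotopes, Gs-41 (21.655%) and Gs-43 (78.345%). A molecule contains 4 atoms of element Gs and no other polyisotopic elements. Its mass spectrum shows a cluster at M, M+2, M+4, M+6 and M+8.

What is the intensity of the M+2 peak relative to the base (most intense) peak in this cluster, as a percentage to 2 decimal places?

7.64%

(0.21655 + 0.78345)^4 gives M 0.0022, M+2 0.0318, M+4 0.1727, M+6 0.4165, M+8 0.3767; the largest is M+6.
P(M+6) = C(4,3) × 0.21655^1 × 0.78345^3 = 4 × 0.21655 × 0.48087683 = 0.416536 (base)
P(M+2) = C(4,1) × 0.21655^3 × 0.78345^1 = 4 × 0.01015487 × 0.78345 = 0.031823
Relative intensity = 0.031823 / 0.416536 × 100 = 7.64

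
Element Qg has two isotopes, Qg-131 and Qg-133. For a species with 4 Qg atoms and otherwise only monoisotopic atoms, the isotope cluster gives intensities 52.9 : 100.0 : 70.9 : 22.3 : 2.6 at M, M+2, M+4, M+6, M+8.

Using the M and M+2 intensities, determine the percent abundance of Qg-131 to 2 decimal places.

67.91%

If p is the fraction of Qg that is Qg-131, then I(M+2)/I(M) = [C(4,1)·p^3·(1−p)] / p^4 = 4·(1−p)/p = 100.0/52.9 = 1.8904
(1−p)/p = 1.8904/4 = 0.4726  ⇒  p = 1/(1 + 0.4726) = 0.6791
Qg-131: 67.91%, Qg-133: 32.09%.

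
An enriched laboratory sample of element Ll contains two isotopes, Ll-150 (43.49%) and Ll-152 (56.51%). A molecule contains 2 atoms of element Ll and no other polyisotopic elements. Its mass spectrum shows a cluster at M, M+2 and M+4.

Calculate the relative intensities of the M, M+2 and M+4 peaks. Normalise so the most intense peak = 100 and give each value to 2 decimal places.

38.48 : 100.00 : 64.97

Expanding (0.4349 + 0.5651)^2:
P(M) = 0.4349^2 = 0.189138
P(M+2) = 2 × 0.4349^1 × 0.5651^1 = 0.491524
P(M+4) = 0.5651^2 = 0.319338
The M+2 peak is largest (0.491524); scaling to 100 gives 38.48 : 100.00 : 64.97.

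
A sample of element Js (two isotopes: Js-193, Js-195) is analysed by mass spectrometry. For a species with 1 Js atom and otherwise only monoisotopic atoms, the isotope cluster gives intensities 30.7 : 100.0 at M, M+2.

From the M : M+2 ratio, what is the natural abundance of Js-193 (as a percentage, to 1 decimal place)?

23.5%

If p is the fraction of Js that is Js-193, then I(M+2)/I(M) = [C(1,1)·p^0·(1−p)] / p^1 = 1·(1−p)/p = 100.0/30.7 = 3.2573
(1−p)/p = 3.2573/1 = 3.2573  ⇒  p = 1/(1 + 3.2573) = 0.2349
Js-193: 23.5%, Js-195: 76.5%.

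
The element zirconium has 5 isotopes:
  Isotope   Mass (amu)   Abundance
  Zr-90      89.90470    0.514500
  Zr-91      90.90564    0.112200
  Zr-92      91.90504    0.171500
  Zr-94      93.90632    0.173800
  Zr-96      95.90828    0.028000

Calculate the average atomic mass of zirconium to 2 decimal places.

91.22 amu

Weight each isotope mass by its fractional abundance: 0.514500 × 89.90470 + 0.112200 × 90.90564 + 0.171500 × 91.90504 + 0.173800 × 93.90632 + 0.028000 × 95.90828
= 46.255968 + 10.199613 + 15.761714 + 16.320918 + 2.685432 = 91.223645 amu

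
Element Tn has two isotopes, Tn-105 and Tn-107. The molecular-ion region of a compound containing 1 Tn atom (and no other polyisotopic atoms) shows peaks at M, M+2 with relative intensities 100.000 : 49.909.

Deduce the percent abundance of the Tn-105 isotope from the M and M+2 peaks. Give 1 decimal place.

Let p = fractional abundance of Tn-105. I(M+2)/I(M) = [C(1,1)·p^0·(1−p)] / p^1 = 1·(1−p)/p = 49.909/100.000 = 0.4991
(1−p)/p = 0.4991/1 = 0.4991  ⇒  p = 1/(1 + 0.4991) = 0.6671
Tn-105: 66.7%, Tn-107: 33.3%.

66.7%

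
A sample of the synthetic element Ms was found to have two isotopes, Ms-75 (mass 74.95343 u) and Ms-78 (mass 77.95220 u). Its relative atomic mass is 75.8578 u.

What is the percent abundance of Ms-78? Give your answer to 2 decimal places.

30.16%

Let x be the fractional abundance of Ms-75; then Ms-78 has abundance 1 − x.
74.95343·x + 77.95220·(1 − x) = 75.8578
(74.95343 − 77.95220)·x = 75.8578 − 77.95220
x = -2.09440 / -2.99877 = 0.69842 → 69.84% Ms-75, 30.16% Ms-78.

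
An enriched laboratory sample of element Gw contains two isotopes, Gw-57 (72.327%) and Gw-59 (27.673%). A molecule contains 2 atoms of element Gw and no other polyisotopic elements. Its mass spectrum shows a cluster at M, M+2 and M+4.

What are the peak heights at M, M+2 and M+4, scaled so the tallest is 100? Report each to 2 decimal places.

100.00 : 76.52 : 14.64

The 2 Gw atoms are independent, so intensities follow the terms of (0.72327 + 0.27673)^2.
P(M) = 0.72327^2 = 0.523119
P(M+2) = 2 × 0.72327^1 × 0.27673^1 = 0.400301
P(M+4) = 0.27673^2 = 0.076579
The M peak is largest (0.523119); scaling to 100 gives 100.00 : 76.52 : 14.64.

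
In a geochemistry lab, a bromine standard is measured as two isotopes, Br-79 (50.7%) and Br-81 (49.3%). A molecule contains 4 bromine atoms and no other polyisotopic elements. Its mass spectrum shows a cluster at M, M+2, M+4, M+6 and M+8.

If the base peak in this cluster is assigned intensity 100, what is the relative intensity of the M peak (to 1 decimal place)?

17.6

(0.507 + 0.493)^4 gives M 0.0661, M+2 0.2570, M+4 0.3749, M+6 0.2430, M+8 0.0591; the largest is M+4.
P(M+4) = C(4,2) × 0.507^2 × 0.493^2 = 6 × 0.257049 × 0.243049 = 0.374853 (base)
P(M) = C(4,0) × 0.507^4 × 0.493^0 = 1 × 0.06607419 × 1.0000 = 0.066074
Relative intensity = 0.066074 / 0.374853 × 100 = 17.6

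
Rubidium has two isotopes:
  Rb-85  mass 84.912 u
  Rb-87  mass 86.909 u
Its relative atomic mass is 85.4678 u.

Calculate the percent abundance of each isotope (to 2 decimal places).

With x = fraction of Rb-85 (so Rb-87 is 1 − x):
84.912·x + 86.909·(1 − x) = 85.4678
(84.912 − 86.909)·x = 85.4678 − 86.909
x = -1.4412 / -1.997 = 0.72168 → 72.17% Rb-85, 27.83% Rb-87.

Rb-85: 72.17%, Rb-87: 27.83%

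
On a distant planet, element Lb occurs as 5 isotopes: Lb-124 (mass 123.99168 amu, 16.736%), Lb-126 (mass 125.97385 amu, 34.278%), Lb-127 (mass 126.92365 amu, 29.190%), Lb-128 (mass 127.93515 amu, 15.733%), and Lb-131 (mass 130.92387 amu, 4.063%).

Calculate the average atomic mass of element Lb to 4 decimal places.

126.4291 amu

Average mass = Σ (abundance × isotope mass) = 0.16736 × 123.99168 + 0.34278 × 125.97385 + 0.29190 × 126.92365 + 0.15733 × 127.93515 + 0.04063 × 130.92387
= 20.751248 + 43.181316 + 37.049013 + 20.128037 + 5.319437 = 126.429051 amu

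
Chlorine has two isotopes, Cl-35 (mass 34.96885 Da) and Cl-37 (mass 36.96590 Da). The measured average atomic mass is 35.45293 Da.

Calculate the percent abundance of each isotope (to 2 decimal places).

Writing the weighted mean with unknown fraction x of Cl-35:
34.96885·x + 36.96590·(1 − x) = 35.45293
(34.96885 − 36.96590)·x = 35.45293 − 36.96590
x = -1.51297 / -1.99705 = 0.75760 → 75.76% Cl-35, 24.24% Cl-37.

Cl-35: 75.76%, Cl-37: 24.24%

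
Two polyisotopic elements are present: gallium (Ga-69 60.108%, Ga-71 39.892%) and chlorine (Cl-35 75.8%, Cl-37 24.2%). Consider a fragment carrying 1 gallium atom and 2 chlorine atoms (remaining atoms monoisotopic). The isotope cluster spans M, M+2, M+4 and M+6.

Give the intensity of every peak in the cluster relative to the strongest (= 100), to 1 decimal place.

Gallium pattern (n=1): 0.60108 : 0.39892
Chlorine pattern (n=2): 0.574564 : 0.366872 : 0.058564
Convolve the two distributions (both contribute in 2-u steps):
  M: 0.60108×0.574564 = 0.345359
  M+2: 0.60108×0.366872 + 0.39892×0.574564 = 0.449724
  M+4: 0.60108×0.058564 + 0.39892×0.366872 = 0.181554
  M+6: 0.39892×0.058564 = 0.023362
Scale to base peak (0.449724) = 100: 76.8 : 100.0 : 40.4 : 5.2

76.8 : 100.0 : 40.4 : 5.2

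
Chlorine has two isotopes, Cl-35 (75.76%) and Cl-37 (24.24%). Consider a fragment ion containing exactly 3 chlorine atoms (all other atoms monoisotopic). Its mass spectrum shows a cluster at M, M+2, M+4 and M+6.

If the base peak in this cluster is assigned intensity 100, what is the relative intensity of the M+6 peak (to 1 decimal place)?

3.3

Term probabilities: M 0.4348, M+2 0.4174, M+4 0.1335, M+6 0.0142. Base peak = M.
P(M) = C(3,0) × 0.7576^3 × 0.2424^0 = 1 × 0.4348304 × 1.0000 = 0.434830 (base)
P(M+6) = C(3,3) × 0.7576^0 × 0.2424^3 = 1 × 1.0000 × 0.01424288 = 0.014243
Relative intensity = 0.014243 / 0.434830 × 100 = 3.3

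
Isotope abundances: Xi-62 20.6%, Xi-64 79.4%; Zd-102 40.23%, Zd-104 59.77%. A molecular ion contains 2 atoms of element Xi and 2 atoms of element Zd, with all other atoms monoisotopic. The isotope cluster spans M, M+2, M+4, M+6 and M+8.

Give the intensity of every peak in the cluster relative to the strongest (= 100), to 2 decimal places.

Element Xi pattern (n=2): 0.042436 : 0.327128 : 0.630436
Element Zd pattern (n=2): 0.16184529 : 0.48090942 : 0.35724529
Convolve the two distributions (both contribute in 2-u steps):
  M: 0.042436×0.16184529 = 0.006868
  M+2: 0.042436×0.48090942 + 0.327128×0.16184529 = 0.073352
  M+4: 0.042436×0.35724529 + 0.327128×0.48090942 + 0.630436×0.16184529 = 0.274512
  M+6: 0.327128×0.35724529 + 0.630436×0.48090942 = 0.420048
  M+8: 0.630436×0.35724529 = 0.225220
Scale to base peak (0.420048) = 100: 1.64 : 17.46 : 65.35 : 100.00 : 53.62

1.64 : 17.46 : 65.35 : 100.00 : 53.62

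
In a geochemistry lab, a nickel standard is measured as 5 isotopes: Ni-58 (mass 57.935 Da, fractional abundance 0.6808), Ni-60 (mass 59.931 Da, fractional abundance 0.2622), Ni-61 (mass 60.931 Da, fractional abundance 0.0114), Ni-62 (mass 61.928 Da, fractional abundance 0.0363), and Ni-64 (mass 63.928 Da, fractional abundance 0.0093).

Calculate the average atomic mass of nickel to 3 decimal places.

Ar = Σ fᵢ·mᵢ = 0.6808 × 57.935 + 0.2622 × 59.931 + 0.0114 × 60.931 + 0.0363 × 61.928 + 0.0093 × 63.928
= 39.4421 + 15.7139 + 0.6946 + 2.2480 + 0.5945 = 58.6931 Da

58.693 Da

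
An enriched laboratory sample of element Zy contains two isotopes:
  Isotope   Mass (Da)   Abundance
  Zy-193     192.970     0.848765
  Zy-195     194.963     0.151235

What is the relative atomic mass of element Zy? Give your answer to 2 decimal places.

193.27 Da

The abundance-weighted mean is 0.848765 × 192.970 + 0.151235 × 194.963
= 163.7862 + 29.4852 = 193.2714 Da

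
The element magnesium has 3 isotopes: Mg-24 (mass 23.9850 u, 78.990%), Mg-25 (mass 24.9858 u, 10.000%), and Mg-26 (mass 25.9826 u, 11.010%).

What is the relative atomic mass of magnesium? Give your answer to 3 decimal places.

Average mass = Σ (abundance × isotope mass) = 0.78990 × 23.9850 + 0.10000 × 24.9858 + 0.11010 × 25.9826
= 18.94575 + 2.49858 + 2.86068 = 24.30501 u

24.305 u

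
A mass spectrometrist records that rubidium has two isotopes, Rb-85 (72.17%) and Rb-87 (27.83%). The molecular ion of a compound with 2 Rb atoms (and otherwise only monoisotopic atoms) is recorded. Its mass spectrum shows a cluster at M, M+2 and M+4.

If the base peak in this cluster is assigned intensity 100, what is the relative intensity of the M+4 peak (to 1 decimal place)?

14.9

Term probabilities: M 0.5209, M+2 0.4017, M+4 0.0775. Base peak = M.
P(M) = C(2,0) × 0.7217^2 × 0.2783^0 = 1 × 0.52085089 × 1.0000 = 0.520851 (base)
P(M+4) = C(2,2) × 0.7217^0 × 0.2783^2 = 1 × 1.0000 × 0.07745089 = 0.077451
Relative intensity = 0.077451 / 0.520851 × 100 = 14.9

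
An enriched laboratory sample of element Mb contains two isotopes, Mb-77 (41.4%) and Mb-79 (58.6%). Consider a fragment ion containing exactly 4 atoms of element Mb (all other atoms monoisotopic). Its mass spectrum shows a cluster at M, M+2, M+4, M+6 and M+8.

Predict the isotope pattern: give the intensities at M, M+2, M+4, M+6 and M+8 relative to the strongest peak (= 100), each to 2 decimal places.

8.32 : 47.10 : 100.00 : 94.36 : 33.39

The 4 Mb atoms are independent, so intensities follow the terms of (0.414 + 0.586)^4.
P(M) = 0.414^4 = 0.029377
P(M+2) = 4 × 0.414^3 × 0.586^1 = 0.166325
P(M+4) = 6 × 0.414^2 × 0.586^2 = 0.353140
P(M+6) = 4 × 0.414^1 × 0.586^3 = 0.333237
P(M+8) = 0.586^4 = 0.117921
The M+4 peak is largest (0.353140); scaling to 100 gives 8.32 : 47.10 : 100.00 : 94.36 : 33.39.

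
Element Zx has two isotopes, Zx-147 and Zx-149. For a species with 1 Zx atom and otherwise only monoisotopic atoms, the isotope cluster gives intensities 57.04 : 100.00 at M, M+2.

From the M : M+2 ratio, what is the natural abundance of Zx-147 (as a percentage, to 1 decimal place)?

36.3%

If p is the fraction of Zx that is Zx-147, then I(M+2)/I(M) = [C(1,1)·p^0·(1−p)] / p^1 = 1·(1−p)/p = 100.00/57.04 = 1.7532
(1−p)/p = 1.7532/1 = 1.7532  ⇒  p = 1/(1 + 1.7532) = 0.3632
Zx-147: 36.3%, Zx-149: 63.7%.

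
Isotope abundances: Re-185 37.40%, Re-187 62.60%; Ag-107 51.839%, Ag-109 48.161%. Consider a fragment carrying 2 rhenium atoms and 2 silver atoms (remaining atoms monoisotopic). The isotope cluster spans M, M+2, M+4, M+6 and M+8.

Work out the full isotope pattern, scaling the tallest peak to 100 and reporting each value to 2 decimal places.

10.12 : 52.66 : 100.00 : 81.89 : 24.46

Rhenium pattern (n=2): 0.139876 : 0.468248 : 0.391876
Silver pattern (n=2): 0.26872819 : 0.49932362 : 0.23194819
Convolve the two distributions (both contribute in 2-u steps):
  M: 0.139876×0.26872819 = 0.037589
  M+2: 0.139876×0.49932362 + 0.468248×0.26872819 = 0.195675
  M+4: 0.139876×0.23194819 + 0.468248×0.49932362 + 0.391876×0.26872819 = 0.371559
  M+6: 0.468248×0.23194819 + 0.391876×0.49932362 = 0.304282
  M+8: 0.391876×0.23194819 = 0.090895
Scale to base peak (0.371559) = 100: 10.12 : 52.66 : 100.00 : 81.89 : 24.46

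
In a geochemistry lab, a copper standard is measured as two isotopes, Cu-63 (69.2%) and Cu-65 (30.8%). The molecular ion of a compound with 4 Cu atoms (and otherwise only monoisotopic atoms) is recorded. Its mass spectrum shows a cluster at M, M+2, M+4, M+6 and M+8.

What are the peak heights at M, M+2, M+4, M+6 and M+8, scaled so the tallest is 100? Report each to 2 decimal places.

The 4 Cu atoms are independent, so intensities follow the terms of (0.692 + 0.308)^4.
P(M) = 0.692^4 = 0.229311
P(M+2) = 4 × 0.692^3 × 0.308^1 = 0.408253
P(M+4) = 6 × 0.692^2 × 0.308^2 = 0.272562
P(M+6) = 4 × 0.692^1 × 0.308^3 = 0.080876
P(M+8) = 0.308^4 = 0.008999
The M+2 peak is largest (0.408253); scaling to 100 gives 56.17 : 100.00 : 66.76 : 19.81 : 2.20.

56.17 : 100.00 : 66.76 : 19.81 : 2.20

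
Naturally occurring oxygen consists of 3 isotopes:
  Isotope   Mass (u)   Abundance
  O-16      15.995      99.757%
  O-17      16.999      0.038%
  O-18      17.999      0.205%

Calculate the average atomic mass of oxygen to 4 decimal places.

Average mass = Σ (abundance × isotope mass) = 0.99757 × 15.995 + 0.00038 × 16.999 + 0.00205 × 17.999
= 15.95613 + 0.00646 + 0.03690 = 15.99949 u

15.9995 u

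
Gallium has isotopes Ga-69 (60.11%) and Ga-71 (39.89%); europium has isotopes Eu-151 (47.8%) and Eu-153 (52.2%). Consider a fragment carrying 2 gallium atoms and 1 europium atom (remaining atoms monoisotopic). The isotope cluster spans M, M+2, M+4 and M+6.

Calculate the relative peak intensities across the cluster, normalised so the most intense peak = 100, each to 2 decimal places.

Gallium pattern (n=2): 0.36132121 : 0.47955758 : 0.15912121
Europium pattern (n=1): 0.4780 : 0.5220
Convolve the two distributions (both contribute in 2-u steps):
  M: 0.36132121×0.4780 = 0.172712
  M+2: 0.36132121×0.5220 + 0.47955758×0.4780 = 0.417838
  M+4: 0.47955758×0.5220 + 0.15912121×0.4780 = 0.326389
  M+6: 0.15912121×0.5220 = 0.083061
Scale to base peak (0.417838) = 100: 41.33 : 100.00 : 78.11 : 19.88

41.33 : 100.00 : 78.11 : 19.88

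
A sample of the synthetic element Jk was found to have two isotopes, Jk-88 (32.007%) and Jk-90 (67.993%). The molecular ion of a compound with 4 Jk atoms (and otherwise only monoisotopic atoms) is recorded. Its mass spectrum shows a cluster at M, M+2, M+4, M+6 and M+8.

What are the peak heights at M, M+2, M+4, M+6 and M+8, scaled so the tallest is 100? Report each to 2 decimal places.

2.61 : 22.16 : 70.61 : 100.00 : 53.11

Expanding (0.32007 + 0.67993)^4:
P(M) = 0.32007^4 = 0.010495
P(M+2) = 4 × 0.32007^3 × 0.67993^1 = 0.089178
P(M+4) = 6 × 0.32007^2 × 0.67993^2 = 0.284164
P(M+6) = 4 × 0.32007^1 × 0.67993^3 = 0.402437
P(M+8) = 0.67993^4 = 0.213726
The M+6 peak is largest (0.402437); scaling to 100 gives 2.61 : 22.16 : 70.61 : 100.00 : 53.11.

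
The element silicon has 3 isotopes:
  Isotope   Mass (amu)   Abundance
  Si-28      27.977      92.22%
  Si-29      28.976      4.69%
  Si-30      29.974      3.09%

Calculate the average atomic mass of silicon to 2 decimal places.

28.09 amu

Ar = Σ fᵢ·mᵢ = 0.9222 × 27.977 + 0.0469 × 28.976 + 0.0309 × 29.974
= 25.8004 + 1.3590 + 0.9262 = 28.0856 amu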